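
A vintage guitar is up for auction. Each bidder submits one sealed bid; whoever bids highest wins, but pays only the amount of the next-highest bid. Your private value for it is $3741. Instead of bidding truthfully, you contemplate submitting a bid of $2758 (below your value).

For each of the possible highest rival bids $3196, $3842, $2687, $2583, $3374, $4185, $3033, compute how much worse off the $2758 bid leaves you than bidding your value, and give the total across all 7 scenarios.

$1620

The deviation costs you only when the competing bid falls strictly between $2758 and $3741; elsewhere both bids give the same outcome.
$3196: truthful payoff $545, deviation payoff $0 → loss $545.
$3842: outcomes coincide → loss $0.
$2687: outcomes coincide → loss $0.
$2583: outcomes coincide → loss $0.
$3374: truthful payoff $367, deviation payoff $0 → loss $367.
$4185: outcomes coincide → loss $0.
$3033: truthful payoff $708, deviation payoff $0 → loss $708.
Total loss = $545 + $367 + $708 = $1620.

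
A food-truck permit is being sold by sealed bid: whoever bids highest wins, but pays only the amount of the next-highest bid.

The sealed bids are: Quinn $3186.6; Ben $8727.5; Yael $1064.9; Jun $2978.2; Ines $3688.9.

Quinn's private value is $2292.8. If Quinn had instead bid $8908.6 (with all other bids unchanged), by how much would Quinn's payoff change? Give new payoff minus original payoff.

−$6434.7

The highest bid among the other bidders is $8727.5; Quinn's bid doesn't change that.
Original bid $3186.6: Quinn is not highest (top rival bid is $8727.5); payoff $0.
Alternative bid $8908.6: Quinn is highest, pays the top rival bid $8727.5; payoff $2292.8 − $8727.5 = −$6434.7.
Change in payoff = −$6434.7 − ($0) = −$6434.7.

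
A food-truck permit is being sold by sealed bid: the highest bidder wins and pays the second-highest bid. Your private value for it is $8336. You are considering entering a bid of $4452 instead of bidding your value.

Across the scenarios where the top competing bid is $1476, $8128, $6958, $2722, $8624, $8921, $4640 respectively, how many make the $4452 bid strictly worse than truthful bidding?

3

The deviation hurts exactly when the highest competing bid lies strictly between $4452 and $8336 — underbidding then forfeits a profitable win.
$1476: below both → same outcome either way.
$8128: inside the interval → strictly worse (loss $208).
$6958: inside the interval → strictly worse (loss $1378).
$2722: below both → same outcome either way.
$8624: above both → same outcome either way.
$8921: above both → same outcome either way.
$4640: inside the interval → strictly worse (loss $3696).
Count: 3.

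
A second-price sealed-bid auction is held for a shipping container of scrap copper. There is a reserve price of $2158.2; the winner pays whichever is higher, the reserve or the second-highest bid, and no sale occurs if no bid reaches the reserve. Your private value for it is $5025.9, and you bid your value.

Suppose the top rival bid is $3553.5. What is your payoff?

$1472.4

Your bid $5025.9 is the highest and exceeds the reserve.
Price = max(second-highest bid, reserve) = max($3553.5, $2158.2) = $3553.5.
Payoff = $5025.9 − $3553.5 = $1472.4.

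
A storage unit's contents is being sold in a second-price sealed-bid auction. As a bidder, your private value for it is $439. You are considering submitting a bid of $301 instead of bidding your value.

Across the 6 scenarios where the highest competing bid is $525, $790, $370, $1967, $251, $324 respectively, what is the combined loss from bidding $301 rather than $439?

The deviation costs you only when the competing bid falls strictly between $301 and $439; elsewhere both bids give the same outcome.
$525: outcomes coincide → loss $0.
$790: outcomes coincide → loss $0.
$370: truthful payoff $69, deviation payoff $0 → loss $69.
$1967: outcomes coincide → loss $0.
$251: outcomes coincide → loss $0.
$324: truthful payoff $115, deviation payoff $0 → loss $115.
Total loss = $69 + $115 = $184.
Because the price is fixed by the runner-up's bid, deviating from your value can only change a good outcome into a bad one — never the reverse.

$184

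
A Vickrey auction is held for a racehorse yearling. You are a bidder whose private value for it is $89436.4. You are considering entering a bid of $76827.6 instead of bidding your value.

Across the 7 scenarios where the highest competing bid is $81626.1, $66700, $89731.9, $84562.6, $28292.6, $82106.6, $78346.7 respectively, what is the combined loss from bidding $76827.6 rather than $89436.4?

$31103.6

The deviation costs you only when the competing bid falls strictly between $76827.6 and $89436.4; elsewhere both bids give the same outcome.
$81626.1: truthful payoff $7810.3, deviation payoff $0 → loss $7810.3.
$66700: outcomes coincide → loss $0.
$89731.9: outcomes coincide → loss $0.
$84562.6: truthful payoff $4873.8, deviation payoff $0 → loss $4873.8.
$28292.6: outcomes coincide → loss $0.
$82106.6: truthful payoff $7329.8, deviation payoff $0 → loss $7329.8.
$78346.7: truthful payoff $11089.7, deviation payoff $0 → loss $11089.7.
Total loss = $7810.3 + $4873.8 + $7329.8 + $11089.7 = $31103.6.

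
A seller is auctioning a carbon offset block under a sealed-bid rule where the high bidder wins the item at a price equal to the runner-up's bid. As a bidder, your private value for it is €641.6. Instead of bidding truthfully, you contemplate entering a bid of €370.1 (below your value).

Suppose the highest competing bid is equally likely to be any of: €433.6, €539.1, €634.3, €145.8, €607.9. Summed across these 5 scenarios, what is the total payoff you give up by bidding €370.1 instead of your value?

€351.5

The deviation costs you only when the competing bid falls strictly between €370.1 and €641.6; elsewhere both bids give the same outcome.
€433.6: truthful payoff €208, deviation payoff €0 → loss €208.
€539.1: truthful payoff €102.5, deviation payoff €0 → loss €102.5.
€634.3: truthful payoff €7.3, deviation payoff €0 → loss €7.3.
€145.8: outcomes coincide → loss €0.
€607.9: truthful payoff €33.7, deviation payoff €0 → loss €33.7.
Total loss = €208 + €102.5 + €7.3 + €33.7 = €351.5.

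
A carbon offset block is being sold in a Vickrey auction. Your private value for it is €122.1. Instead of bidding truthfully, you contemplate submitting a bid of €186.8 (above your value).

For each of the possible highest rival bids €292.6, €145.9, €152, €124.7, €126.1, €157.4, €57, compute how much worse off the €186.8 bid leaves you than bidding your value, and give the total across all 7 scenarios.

€95.6

The deviation costs you only when the competing bid falls strictly between €122.1 and €186.8; elsewhere both bids give the same outcome.
€292.6: outcomes coincide → loss €0.
€145.9: truthful payoff €0, deviation payoff −€23.8 → loss €23.8.
€152: truthful payoff €0, deviation payoff −€29.9 → loss €29.9.
€124.7: truthful payoff €0, deviation payoff −€2.6 → loss €2.6.
€126.1: truthful payoff €0, deviation payoff −€4 → loss €4.
€157.4: truthful payoff €0, deviation payoff −€35.3 → loss €35.3.
€57: outcomes coincide → loss €0.
Total loss = €23.8 + €29.9 + €2.6 + €4 + €35.3 = €95.6.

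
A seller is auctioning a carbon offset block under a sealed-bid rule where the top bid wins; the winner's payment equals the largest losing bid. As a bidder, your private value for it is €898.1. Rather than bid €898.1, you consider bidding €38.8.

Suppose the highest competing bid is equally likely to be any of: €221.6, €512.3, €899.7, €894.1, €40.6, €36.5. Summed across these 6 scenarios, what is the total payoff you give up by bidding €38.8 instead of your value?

€1923.8

The deviation costs you only when the competing bid falls strictly between €38.8 and €898.1; elsewhere both bids give the same outcome.
€221.6: truthful payoff €676.5, deviation payoff €0 → loss €676.5.
€512.3: truthful payoff €385.8, deviation payoff €0 → loss €385.8.
€899.7: outcomes coincide → loss €0.
€894.1: truthful payoff €4, deviation payoff €0 → loss €4.
€40.6: truthful payoff €857.5, deviation payoff €0 → loss €857.5.
€36.5: outcomes coincide → loss €0.
Total loss = €676.5 + €385.8 + €4 + €857.5 = €1923.8.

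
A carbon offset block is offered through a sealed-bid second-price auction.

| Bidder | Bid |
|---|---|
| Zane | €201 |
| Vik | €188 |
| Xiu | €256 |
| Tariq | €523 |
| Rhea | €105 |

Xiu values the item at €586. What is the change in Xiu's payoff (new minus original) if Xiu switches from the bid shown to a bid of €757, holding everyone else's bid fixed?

The highest bid among the other bidders is €523; Xiu's bid doesn't change that.
Original bid €256: Xiu is not highest (top rival bid is €523); payoff €0.
Alternative bid €757: Xiu is highest, pays the top rival bid €523; payoff €586 − €523 = €63.
Change in payoff = €63 − (€0) = €63.

€63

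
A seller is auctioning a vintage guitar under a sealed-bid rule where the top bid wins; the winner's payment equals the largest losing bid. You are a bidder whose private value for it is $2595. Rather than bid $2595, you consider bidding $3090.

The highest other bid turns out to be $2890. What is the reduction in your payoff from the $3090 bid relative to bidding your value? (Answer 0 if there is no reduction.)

Bidding your value $2595: you lose (since $2595 < $2890). Payoff $0.
Bidding $3090: you win and pay $2890. Payoff $2595 − $2890 = −$295.
The competing bid $2890 lies between your value and your inflated bid, so overbidding wins an item priced above your value.
Loss from deviating = $0 − (−$295) = $295.

$295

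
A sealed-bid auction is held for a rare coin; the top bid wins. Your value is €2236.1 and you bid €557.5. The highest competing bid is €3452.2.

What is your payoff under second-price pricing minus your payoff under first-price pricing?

€0

Your bid €557.5 is below €3452.2, so you lose under either rule.
Payoff is €0 in both cases; difference = €0.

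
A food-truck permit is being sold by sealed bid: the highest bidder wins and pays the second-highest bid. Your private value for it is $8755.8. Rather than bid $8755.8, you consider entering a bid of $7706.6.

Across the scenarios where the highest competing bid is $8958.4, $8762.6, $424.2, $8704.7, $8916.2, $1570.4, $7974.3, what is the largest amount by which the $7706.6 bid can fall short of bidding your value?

$8958.4: same outcome either way → loss $0.
$8762.6: same outcome either way → loss $0.
$424.2: same outcome either way → loss $0.
$8704.7: truthful gives $51.1, deviation gives $0 → loss $51.1.
$8916.2: same outcome either way → loss $0.
$1570.4: same outcome either way → loss $0.
$7974.3: truthful gives $781.5, deviation gives $0 → loss $781.5.
Maximum loss: $781.5.

$781.5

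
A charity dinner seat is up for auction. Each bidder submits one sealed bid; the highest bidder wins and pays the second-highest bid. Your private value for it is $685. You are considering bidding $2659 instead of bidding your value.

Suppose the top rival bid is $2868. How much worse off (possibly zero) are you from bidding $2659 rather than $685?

Bidding your value $685: you lose (since $685 < $2868). Payoff $0.
Bidding $2659: you lose. Payoff $0.
Difference = $0 − $0 = $0; both bids lead to the same outcome because the competing bid is above both your value and your alternative bid.
In a second-price auction your bid sets only whether you win, not what you pay, so bidding your true value is weakly dominant.

$0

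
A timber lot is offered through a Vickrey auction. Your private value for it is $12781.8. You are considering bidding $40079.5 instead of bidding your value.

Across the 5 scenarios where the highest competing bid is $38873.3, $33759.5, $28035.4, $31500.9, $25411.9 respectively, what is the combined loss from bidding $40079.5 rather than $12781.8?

$93672

The deviation costs you only when the competing bid falls strictly between $12781.8 and $40079.5; elsewhere both bids give the same outcome.
$38873.3: truthful payoff $0, deviation payoff −$26091.5 → loss $26091.5.
$33759.5: truthful payoff $0, deviation payoff −$20977.7 → loss $20977.7.
$28035.4: truthful payoff $0, deviation payoff −$15253.6 → loss $15253.6.
$31500.9: truthful payoff $0, deviation payoff −$18719.1 → loss $18719.1.
$25411.9: truthful payoff $0, deviation payoff −$12630.1 → loss $12630.1.
Total loss = $26091.5 + $20977.7 + $15253.6 + $18719.1 + $12630.1 = $93672.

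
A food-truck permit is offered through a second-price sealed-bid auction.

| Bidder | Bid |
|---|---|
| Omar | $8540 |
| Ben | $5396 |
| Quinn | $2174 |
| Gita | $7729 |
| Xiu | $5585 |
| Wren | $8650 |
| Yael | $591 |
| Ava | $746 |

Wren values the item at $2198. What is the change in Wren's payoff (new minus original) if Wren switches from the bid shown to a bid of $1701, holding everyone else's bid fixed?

The highest bid among the other bidders is $8540; Wren's bid doesn't change that.
Original bid $8650: Wren is highest, pays the top rival bid $8540; payoff $2198 − $8540 = −$6342.
Alternative bid $1701: Wren is not highest (top rival bid is $8540); payoff $0.
Change in payoff = $0 − (−$6342) = $6342.

$6342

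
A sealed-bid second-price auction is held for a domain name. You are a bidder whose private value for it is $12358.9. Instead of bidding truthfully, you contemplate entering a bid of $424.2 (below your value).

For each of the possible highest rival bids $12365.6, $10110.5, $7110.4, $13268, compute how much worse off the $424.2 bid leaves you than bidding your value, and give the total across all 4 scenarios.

$7496.9

The deviation costs you only when the competing bid falls strictly between $424.2 and $12358.9; elsewhere both bids give the same outcome.
$12365.6: outcomes coincide → loss $0.
$10110.5: truthful payoff $2248.4, deviation payoff $0 → loss $2248.4.
$7110.4: truthful payoff $5248.5, deviation payoff $0 → loss $5248.5.
$13268: outcomes coincide → loss $0.
Total loss = $2248.4 + $5248.5 = $7496.9.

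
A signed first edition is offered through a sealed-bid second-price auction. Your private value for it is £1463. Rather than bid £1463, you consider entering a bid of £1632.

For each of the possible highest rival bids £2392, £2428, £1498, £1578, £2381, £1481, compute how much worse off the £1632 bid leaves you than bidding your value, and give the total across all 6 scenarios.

£168

The deviation costs you only when the competing bid falls strictly between £1463 and £1632; elsewhere both bids give the same outcome.
£2392: outcomes coincide → loss £0.
£2428: outcomes coincide → loss £0.
£1498: truthful payoff £0, deviation payoff −£35 → loss £35.
£1578: truthful payoff £0, deviation payoff −£115 → loss £115.
£2381: outcomes coincide → loss £0.
£1481: truthful payoff £0, deviation payoff −£18 → loss £18.
Total loss = £35 + £115 + £18 = £168.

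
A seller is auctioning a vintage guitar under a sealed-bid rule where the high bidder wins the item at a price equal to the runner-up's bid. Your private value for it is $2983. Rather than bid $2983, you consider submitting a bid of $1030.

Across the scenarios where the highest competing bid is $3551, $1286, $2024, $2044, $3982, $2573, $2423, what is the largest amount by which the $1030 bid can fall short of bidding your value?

$3551: same outcome either way → loss $0.
$1286: truthful gives $1697, deviation gives $0 → loss $1697.
$2024: truthful gives $959, deviation gives $0 → loss $959.
$2044: truthful gives $939, deviation gives $0 → loss $939.
$3982: same outcome either way → loss $0.
$2573: truthful gives $410, deviation gives $0 → loss $410.
$2423: truthful gives $560, deviation gives $0 → loss $560.
Maximum loss: $1697.

$1697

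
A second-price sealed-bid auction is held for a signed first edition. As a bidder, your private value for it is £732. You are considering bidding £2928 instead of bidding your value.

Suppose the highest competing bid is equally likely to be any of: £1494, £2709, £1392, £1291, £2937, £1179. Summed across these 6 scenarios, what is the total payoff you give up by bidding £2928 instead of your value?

£4405

The deviation costs you only when the competing bid falls strictly between £732 and £2928; elsewhere both bids give the same outcome.
£1494: truthful payoff £0, deviation payoff −£762 → loss £762.
£2709: truthful payoff £0, deviation payoff −£1977 → loss £1977.
£1392: truthful payoff £0, deviation payoff −£660 → loss £660.
£1291: truthful payoff £0, deviation payoff −£559 → loss £559.
£2937: outcomes coincide → loss £0.
£1179: truthful payoff £0, deviation payoff −£447 → loss £447.
Total loss = £762 + £1977 + £660 + £559 + £447 = £4405.
Because the price is fixed by the runner-up's bid, deviating from your value can only change a good outcome into a bad one — never the reverse.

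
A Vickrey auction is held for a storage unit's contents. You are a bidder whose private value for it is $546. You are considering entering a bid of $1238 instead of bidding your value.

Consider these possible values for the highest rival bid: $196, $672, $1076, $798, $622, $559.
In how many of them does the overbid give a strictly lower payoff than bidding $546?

5

The deviation hurts exactly when the highest competing bid lies strictly between $546 and $1238 — overbidding then wins at a price above your value.
$196: below both → same outcome either way.
$672: inside the interval → strictly worse (loss $126).
$1076: inside the interval → strictly worse (loss $530).
$798: inside the interval → strictly worse (loss $252).
$622: inside the interval → strictly worse (loss $76).
$559: inside the interval → strictly worse (loss $13).
Count: 5.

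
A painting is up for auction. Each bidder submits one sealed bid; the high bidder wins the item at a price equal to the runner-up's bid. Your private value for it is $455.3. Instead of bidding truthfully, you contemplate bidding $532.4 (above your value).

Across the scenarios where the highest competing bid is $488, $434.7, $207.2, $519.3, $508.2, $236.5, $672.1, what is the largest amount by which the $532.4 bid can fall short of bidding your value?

$488: truthful gives $0, deviation gives −$32.7 → loss $32.7.
$434.7: same outcome either way → loss $0.
$207.2: same outcome either way → loss $0.
$519.3: truthful gives $0, deviation gives −$64 → loss $64.
$508.2: truthful gives $0, deviation gives −$52.9 → loss $52.9.
$236.5: same outcome either way → loss $0.
$672.1: same outcome either way → loss $0.
Maximum loss: $64.

$64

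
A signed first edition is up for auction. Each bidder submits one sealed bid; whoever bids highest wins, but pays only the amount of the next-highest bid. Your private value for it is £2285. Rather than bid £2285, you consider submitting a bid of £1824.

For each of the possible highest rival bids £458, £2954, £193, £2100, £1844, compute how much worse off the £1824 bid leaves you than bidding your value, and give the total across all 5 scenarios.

The deviation costs you only when the competing bid falls strictly between £1824 and £2285; elsewhere both bids give the same outcome.
£458: outcomes coincide → loss £0.
£2954: outcomes coincide → loss £0.
£193: outcomes coincide → loss £0.
£2100: truthful payoff £185, deviation payoff £0 → loss £185.
£1844: truthful payoff £441, deviation payoff £0 → loss £441.
Total loss = £185 + £441 = £626.

£626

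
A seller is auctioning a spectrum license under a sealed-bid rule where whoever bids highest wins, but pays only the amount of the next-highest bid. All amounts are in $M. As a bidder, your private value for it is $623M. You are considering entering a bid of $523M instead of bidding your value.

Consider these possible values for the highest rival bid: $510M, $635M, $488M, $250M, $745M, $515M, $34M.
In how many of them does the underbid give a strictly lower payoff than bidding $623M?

0

The deviation hurts exactly when the highest competing bid lies strictly between $523M and $623M — underbidding then forfeits a profitable win.
$510M: below both → same outcome either way.
$635M: above both → same outcome either way.
$488M: below both → same outcome either way.
$250M: below both → same outcome either way.
$745M: above both → same outcome either way.
$515M: below both → same outcome either way.
$34M: below both → same outcome either way.
Count: 0.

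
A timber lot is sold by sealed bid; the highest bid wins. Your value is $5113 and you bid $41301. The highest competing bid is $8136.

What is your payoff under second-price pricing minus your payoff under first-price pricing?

$33165

You have the highest bid, so you win under either rule.
Second-price: pay $8136 → payoff −$3023.
First-price: pay your own bid $41301 → payoff −$36188.
Difference = −$3023 − (−$36188) = $33165.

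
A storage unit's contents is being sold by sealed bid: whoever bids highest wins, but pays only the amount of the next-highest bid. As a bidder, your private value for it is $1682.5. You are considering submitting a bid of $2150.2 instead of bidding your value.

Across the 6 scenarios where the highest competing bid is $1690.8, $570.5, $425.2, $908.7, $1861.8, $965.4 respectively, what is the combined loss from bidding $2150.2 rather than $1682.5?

$187.6

The deviation costs you only when the competing bid falls strictly between $1682.5 and $2150.2; elsewhere both bids give the same outcome.
$1690.8: truthful payoff $0, deviation payoff −$8.3 → loss $8.3.
$570.5: outcomes coincide → loss $0.
$425.2: outcomes coincide → loss $0.
$908.7: outcomes coincide → loss $0.
$1861.8: truthful payoff $0, deviation payoff −$179.3 → loss $179.3.
$965.4: outcomes coincide → loss $0.
Total loss = $8.3 + $179.3 = $187.6.
Because the price is fixed by the runner-up's bid, deviating from your value can only change a good outcome into a bad one — never the reverse.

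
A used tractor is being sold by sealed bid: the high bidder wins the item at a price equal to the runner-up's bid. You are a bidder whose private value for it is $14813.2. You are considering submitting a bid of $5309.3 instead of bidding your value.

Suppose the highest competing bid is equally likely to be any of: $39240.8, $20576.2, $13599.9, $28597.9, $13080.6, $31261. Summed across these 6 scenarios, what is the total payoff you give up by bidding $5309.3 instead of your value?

$2945.9

The deviation costs you only when the competing bid falls strictly between $5309.3 and $14813.2; elsewhere both bids give the same outcome.
$39240.8: outcomes coincide → loss $0.
$20576.2: outcomes coincide → loss $0.
$13599.9: truthful payoff $1213.3, deviation payoff $0 → loss $1213.3.
$28597.9: outcomes coincide → loss $0.
$13080.6: truthful payoff $1732.6, deviation payoff $0 → loss $1732.6.
$31261: outcomes coincide → loss $0.
Total loss = $1213.3 + $1732.6 = $2945.9.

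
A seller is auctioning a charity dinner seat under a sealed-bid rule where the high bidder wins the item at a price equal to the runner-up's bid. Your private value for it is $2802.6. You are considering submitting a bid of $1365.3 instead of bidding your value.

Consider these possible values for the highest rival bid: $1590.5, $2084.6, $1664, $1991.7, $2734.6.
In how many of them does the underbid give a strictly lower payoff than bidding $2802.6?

5

The deviation hurts exactly when the highest competing bid lies strictly between $1365.3 and $2802.6 — underbidding then forfeits a profitable win.
$1590.5: inside the interval → strictly worse (loss $1212.1).
$2084.6: inside the interval → strictly worse (loss $718).
$1664: inside the interval → strictly worse (loss $1138.6).
$1991.7: inside the interval → strictly worse (loss $810.9).
$2734.6: inside the interval → strictly worse (loss $68).
Count: 5.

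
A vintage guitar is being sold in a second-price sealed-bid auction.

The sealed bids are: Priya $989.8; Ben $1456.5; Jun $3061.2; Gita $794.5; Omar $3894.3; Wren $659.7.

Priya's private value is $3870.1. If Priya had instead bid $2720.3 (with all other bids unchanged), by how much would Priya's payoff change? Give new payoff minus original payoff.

The highest bid among the other bidders is $3894.3; Priya's bid doesn't change that.
Original bid $989.8: Priya is not highest (top rival bid is $3894.3); payoff $0.
Alternative bid $2720.3: Priya is not highest (top rival bid is $3894.3); payoff $0.
Change in payoff = $0 − ($0) = $0.

$0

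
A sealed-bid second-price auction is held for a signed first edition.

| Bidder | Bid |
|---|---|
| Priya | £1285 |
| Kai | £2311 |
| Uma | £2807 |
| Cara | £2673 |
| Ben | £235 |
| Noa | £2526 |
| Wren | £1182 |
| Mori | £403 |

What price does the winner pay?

£2673

Highest bid: Uma at £2807, so Uma wins.
Second-highest bid: Cara at £2673 — that is the price the winner pays.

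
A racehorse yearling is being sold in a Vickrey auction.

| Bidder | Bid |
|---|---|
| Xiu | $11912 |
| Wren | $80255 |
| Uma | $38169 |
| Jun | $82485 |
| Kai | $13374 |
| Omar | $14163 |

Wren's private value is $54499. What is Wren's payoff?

Highest bid: Jun at $82485, so Jun wins.
Second-highest bid: Wren at $80255 — that is the price the winner pays.
Wren did not win, so Wren pays nothing and receives nothing: payoff $0.

$0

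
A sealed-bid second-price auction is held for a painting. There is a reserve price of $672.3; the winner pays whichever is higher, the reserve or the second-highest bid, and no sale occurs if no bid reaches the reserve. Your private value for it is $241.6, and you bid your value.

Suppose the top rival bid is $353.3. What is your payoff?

Your bid $241.6 is below the highest competing bid $353.3, so you lose. Payoff $0.

$0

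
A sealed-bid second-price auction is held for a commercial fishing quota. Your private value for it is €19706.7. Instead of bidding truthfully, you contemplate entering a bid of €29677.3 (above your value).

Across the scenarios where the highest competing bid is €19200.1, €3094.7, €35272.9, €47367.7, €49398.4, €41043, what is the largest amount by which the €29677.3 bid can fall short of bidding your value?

€0

€19200.1: same outcome either way → loss €0.
€3094.7: same outcome either way → loss €0.
€35272.9: same outcome either way → loss €0.
€47367.7: same outcome either way → loss €0.
€49398.4: same outcome either way → loss €0.
€41043: same outcome either way → loss €0.
Maximum loss: €0.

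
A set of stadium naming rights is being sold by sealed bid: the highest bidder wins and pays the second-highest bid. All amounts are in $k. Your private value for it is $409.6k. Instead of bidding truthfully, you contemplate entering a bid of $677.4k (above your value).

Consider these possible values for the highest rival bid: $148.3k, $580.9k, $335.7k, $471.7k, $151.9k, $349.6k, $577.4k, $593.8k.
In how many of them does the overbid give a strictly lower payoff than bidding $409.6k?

The deviation hurts exactly when the highest competing bid lies strictly between $409.6k and $677.4k — overbidding then wins at a price above your value.
$148.3k: below both → same outcome either way.
$580.9k: inside the interval → strictly worse (loss $171.3k).
$335.7k: below both → same outcome either way.
$471.7k: inside the interval → strictly worse (loss $62.1k).
$151.9k: below both → same outcome either way.
$349.6k: below both → same outcome either way.
$577.4k: inside the interval → strictly worse (loss $167.8k).
$593.8k: inside the interval → strictly worse (loss $184.2k).
Count: 4.

4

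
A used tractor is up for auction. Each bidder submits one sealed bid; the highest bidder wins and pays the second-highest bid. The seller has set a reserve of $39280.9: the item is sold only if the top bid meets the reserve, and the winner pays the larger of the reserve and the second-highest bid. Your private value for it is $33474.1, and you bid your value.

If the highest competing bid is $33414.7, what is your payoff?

Your bid $33474.1 is the highest bid but falls below the reserve $39280.9, so the item goes unsold. Payoff $0.

$0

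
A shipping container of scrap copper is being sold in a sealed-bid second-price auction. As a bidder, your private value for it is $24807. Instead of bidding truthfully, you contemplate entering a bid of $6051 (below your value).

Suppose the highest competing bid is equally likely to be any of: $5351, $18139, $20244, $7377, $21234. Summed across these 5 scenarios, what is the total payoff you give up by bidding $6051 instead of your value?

The deviation costs you only when the competing bid falls strictly between $6051 and $24807; elsewhere both bids give the same outcome.
$5351: outcomes coincide → loss $0.
$18139: truthful payoff $6668, deviation payoff $0 → loss $6668.
$20244: truthful payoff $4563, deviation payoff $0 → loss $4563.
$7377: truthful payoff $17430, deviation payoff $0 → loss $17430.
$21234: truthful payoff $3573, deviation payoff $0 → loss $3573.
Total loss = $6668 + $4563 + $17430 + $3573 = $32234.
In a second-price auction your bid sets only whether you win, not what you pay, so bidding your true value is weakly dominant.

$32234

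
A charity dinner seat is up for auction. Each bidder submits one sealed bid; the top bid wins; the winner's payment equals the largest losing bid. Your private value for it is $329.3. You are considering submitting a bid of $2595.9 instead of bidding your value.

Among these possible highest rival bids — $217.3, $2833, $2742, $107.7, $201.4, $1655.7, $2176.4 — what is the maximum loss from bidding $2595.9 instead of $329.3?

$217.3: same outcome either way → loss $0.
$2833: same outcome either way → loss $0.
$2742: same outcome either way → loss $0.
$107.7: same outcome either way → loss $0.
$201.4: same outcome either way → loss $0.
$1655.7: truthful gives $0, deviation gives −$1326.4 → loss $1326.4.
$2176.4: truthful gives $0, deviation gives −$1847.1 → loss $1847.1.
Maximum loss: $1847.1.

$1847.1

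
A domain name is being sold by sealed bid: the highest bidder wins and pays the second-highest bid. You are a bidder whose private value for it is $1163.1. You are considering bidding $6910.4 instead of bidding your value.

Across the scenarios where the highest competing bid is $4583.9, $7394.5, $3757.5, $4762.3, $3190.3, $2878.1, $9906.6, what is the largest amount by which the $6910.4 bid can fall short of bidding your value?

$4583.9: truthful gives $0, deviation gives −$3420.8 → loss $3420.8.
$7394.5: same outcome either way → loss $0.
$3757.5: truthful gives $0, deviation gives −$2594.4 → loss $2594.4.
$4762.3: truthful gives $0, deviation gives −$3599.2 → loss $3599.2.
$3190.3: truthful gives $0, deviation gives −$2027.2 → loss $2027.2.
$2878.1: truthful gives $0, deviation gives −$1715 → loss $1715.
$9906.6: same outcome either way → loss $0.
Maximum loss: $3599.2.

$3599.2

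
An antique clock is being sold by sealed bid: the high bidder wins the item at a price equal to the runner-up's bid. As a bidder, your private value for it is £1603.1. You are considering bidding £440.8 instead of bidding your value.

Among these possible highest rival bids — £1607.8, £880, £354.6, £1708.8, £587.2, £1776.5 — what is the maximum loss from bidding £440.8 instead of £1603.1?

£1015.9

£1607.8: same outcome either way → loss £0.
£880: truthful gives £723.1, deviation gives £0 → loss £723.1.
£354.6: same outcome either way → loss £0.
£1708.8: same outcome either way → loss £0.
£587.2: truthful gives £1015.9, deviation gives £0 → loss £1015.9.
£1776.5: same outcome either way → loss £0.
Maximum loss: £1015.9.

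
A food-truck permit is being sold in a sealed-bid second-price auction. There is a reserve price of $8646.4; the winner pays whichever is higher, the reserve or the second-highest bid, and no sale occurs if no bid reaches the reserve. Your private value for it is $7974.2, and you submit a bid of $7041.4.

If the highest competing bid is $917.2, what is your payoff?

Your bid $7041.4 is the highest bid but falls below the reserve $8646.4, so the item goes unsold. Payoff $0.

$0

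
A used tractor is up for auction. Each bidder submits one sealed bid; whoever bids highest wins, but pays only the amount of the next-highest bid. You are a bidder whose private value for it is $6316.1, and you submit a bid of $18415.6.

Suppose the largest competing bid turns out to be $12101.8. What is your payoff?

−$5785.7

Your bid $18415.6 exceeds the highest competing bid $12101.8, so you win.
In a second-price auction the winner pays the second-highest bid, $12101.8.
Payoff = value − price = $6316.1 − $12101.8 = −$5785.7.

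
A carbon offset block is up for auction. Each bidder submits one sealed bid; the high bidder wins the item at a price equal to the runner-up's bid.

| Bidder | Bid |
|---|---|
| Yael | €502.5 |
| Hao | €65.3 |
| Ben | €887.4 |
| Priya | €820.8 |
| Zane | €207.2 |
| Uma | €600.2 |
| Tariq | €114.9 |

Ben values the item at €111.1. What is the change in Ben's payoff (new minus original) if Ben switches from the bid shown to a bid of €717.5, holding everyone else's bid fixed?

The highest bid among the other bidders is €820.8; Ben's bid doesn't change that.
Original bid €887.4: Ben is highest, pays the top rival bid €820.8; payoff €111.1 − €820.8 = −€709.7.
Alternative bid €717.5: Ben is not highest (top rival bid is €820.8); payoff €0.
Change in payoff = €0 − (−€709.7) = €709.7.

€709.7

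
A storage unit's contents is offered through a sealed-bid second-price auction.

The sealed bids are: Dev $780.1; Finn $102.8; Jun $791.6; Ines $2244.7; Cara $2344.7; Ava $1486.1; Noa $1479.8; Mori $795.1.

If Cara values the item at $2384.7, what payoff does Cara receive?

$140

Highest bid: Cara at $2344.7, so Cara wins.
Second-highest bid: Ines at $2244.7 — that is the price the winner pays.
Cara's payoff = value − price = $2384.7 − $2244.7 = $140.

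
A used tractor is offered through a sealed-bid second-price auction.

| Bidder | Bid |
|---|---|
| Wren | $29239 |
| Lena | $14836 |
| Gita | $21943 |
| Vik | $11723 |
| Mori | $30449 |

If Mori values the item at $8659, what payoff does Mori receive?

−$20580

Highest bid: Mori at $30449, so Mori wins.
Second-highest bid: Wren at $29239 — that is the price the winner pays.
Mori's payoff = value − price = $8659 − $29239 = −$20580.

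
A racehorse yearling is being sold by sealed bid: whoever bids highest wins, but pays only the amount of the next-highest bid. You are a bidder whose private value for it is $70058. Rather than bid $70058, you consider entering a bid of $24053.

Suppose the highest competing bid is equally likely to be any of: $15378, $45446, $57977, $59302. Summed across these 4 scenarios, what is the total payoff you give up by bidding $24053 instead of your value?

The deviation costs you only when the competing bid falls strictly between $24053 and $70058; elsewhere both bids give the same outcome.
$15378: outcomes coincide → loss $0.
$45446: truthful payoff $24612, deviation payoff $0 → loss $24612.
$57977: truthful payoff $12081, deviation payoff $0 → loss $12081.
$59302: truthful payoff $10756, deviation payoff $0 → loss $10756.
Total loss = $24612 + $12081 + $10756 = $47449.

$47449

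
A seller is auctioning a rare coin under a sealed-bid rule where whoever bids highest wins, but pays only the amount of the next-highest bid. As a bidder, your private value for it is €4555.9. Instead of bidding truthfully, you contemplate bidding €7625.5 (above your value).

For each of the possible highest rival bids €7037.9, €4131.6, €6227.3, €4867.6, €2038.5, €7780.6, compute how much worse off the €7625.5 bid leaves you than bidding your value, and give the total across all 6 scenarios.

€4465.1

The deviation costs you only when the competing bid falls strictly between €4555.9 and €7625.5; elsewhere both bids give the same outcome.
€7037.9: truthful payoff €0, deviation payoff −€2482 → loss €2482.
€4131.6: outcomes coincide → loss €0.
€6227.3: truthful payoff €0, deviation payoff −€1671.4 → loss €1671.4.
€4867.6: truthful payoff €0, deviation payoff −€311.7 → loss €311.7.
€2038.5: outcomes coincide → loss €0.
€7780.6: outcomes coincide → loss €0.
Total loss = €2482 + €1671.4 + €311.7 = €4465.1.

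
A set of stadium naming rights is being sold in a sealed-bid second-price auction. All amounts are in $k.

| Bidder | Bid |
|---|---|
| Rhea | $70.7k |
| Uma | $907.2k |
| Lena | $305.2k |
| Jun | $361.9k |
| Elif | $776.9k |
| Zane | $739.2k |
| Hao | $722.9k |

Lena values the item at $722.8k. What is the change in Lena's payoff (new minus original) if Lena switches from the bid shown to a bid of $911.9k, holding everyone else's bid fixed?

The highest bid among the other bidders is $907.2k; Lena's bid doesn't change that.
Original bid $305.2k: Lena is not highest (top rival bid is $907.2k); payoff $0k.
Alternative bid $911.9k: Lena is highest, pays the top rival bid $907.2k; payoff $722.8k − $907.2k = −$184.4k.
Change in payoff = −$184.4k − ($0k) = −$184.4k.

−$184.4k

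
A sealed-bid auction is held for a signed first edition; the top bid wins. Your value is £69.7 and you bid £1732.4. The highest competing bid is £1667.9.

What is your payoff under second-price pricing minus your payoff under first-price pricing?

£64.5

You have the highest bid, so you win under either rule.
Second-price: pay £1667.9 → payoff −£1598.2.
First-price: pay your own bid £1732.4 → payoff −£1662.7.
Difference = −£1598.2 − (−£1662.7) = £64.5.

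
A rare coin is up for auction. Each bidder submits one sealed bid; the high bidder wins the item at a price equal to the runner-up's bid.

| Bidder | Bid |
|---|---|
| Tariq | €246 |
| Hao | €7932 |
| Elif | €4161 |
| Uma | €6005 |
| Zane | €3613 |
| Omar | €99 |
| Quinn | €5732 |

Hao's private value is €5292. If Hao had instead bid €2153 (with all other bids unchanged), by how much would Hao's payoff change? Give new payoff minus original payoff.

€713

The highest bid among the other bidders is €6005; Hao's bid doesn't change that.
Original bid €7932: Hao is highest, pays the top rival bid €6005; payoff €5292 − €6005 = −€713.
Alternative bid €2153: Hao is not highest (top rival bid is €6005); payoff €0.
Change in payoff = €0 − (−€713) = €713.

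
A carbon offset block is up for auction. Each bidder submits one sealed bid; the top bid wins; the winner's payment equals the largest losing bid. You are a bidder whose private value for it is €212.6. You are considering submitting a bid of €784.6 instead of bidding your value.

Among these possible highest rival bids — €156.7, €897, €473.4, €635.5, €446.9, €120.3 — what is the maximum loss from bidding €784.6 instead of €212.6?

€156.7: same outcome either way → loss €0.
€897: same outcome either way → loss €0.
€473.4: truthful gives €0, deviation gives −€260.8 → loss €260.8.
€635.5: truthful gives €0, deviation gives −€422.9 → loss €422.9.
€446.9: truthful gives €0, deviation gives −€234.3 → loss €234.3.
€120.3: same outcome either way → loss €0.
Maximum loss: €422.9.

€422.9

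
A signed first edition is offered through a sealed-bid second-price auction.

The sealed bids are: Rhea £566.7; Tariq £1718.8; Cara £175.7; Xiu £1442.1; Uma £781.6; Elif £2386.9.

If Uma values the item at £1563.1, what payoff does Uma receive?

£0

Highest bid: Elif at £2386.9, so Elif wins.
Second-highest bid: Tariq at £1718.8 — that is the price the winner pays.
Uma did not win, so Uma pays nothing and receives nothing: payoff £0.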